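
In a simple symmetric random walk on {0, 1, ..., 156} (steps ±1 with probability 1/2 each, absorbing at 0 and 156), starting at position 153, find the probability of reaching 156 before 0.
P(hit 156 before 0) = 153/156 = 51/52

Let u_k = P(hit 156 before 0 | start at k). Then u_0 = 0, u_156 = 1, and u_k = u_{k-1}/2 + u_{k+1}/2 for 1 ≤ k ≤ 155. This harmonic recurrence is solved by u_k = k/156, giving u_153 = 153/156 = 51/52.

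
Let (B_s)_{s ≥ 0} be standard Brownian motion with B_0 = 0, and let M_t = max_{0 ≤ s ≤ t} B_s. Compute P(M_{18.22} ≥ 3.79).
P(M_{18.22} ≥ 3.79) = 2·P(B_{18.22} ≥ 3.79) = 2(1 − Φ(3.79/√18.22)) ≈ 0.3746

By the reflection principle for Brownian motion, P(M_t ≥ a) = 2 · P(B_t ≥ a) for a ≥ 0. Since B_t ~ N(0, t), P(B_t ≥ 3.79) = 1 − Φ(3.79/√t) = 1 − Φ(3.79/√18.22) = 1 − Φ(0.8879). So
  P(M_{18.22} ≥ 3.79) = 2(1 − Φ(0.8879)) ≈ 0.3746.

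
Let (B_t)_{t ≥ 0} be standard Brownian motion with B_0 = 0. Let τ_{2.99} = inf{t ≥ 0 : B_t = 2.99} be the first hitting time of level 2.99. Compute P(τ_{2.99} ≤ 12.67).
P(τ_{2.99} ≤ 12.67) = 2(1 − Φ(2.99/√12.67)) = 2(1 − Φ(0.8400)) ≈ 0.4009

By the reflection principle for standard BM, P(τ_b ≤ t) = 2 · P(B_t ≥ b). Since B_t ~ N(0, t), P(B_t ≥ 2.99) = 1 − Φ(2.99/√t) = 1 − Φ(2.99/√12.67) = 1 − Φ(0.8400) ≈ 0.20045. Doubling: P(τ_{2.99} ≤ 12.67) ≈ 2 · 0.20045 = 0.40090 ≈ 0.4009.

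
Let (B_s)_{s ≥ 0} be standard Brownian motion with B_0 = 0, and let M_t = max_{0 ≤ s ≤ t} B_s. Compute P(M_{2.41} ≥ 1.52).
P(M_{2.41} ≥ 1.52) = 2·P(B_{2.41} ≥ 1.52) = 2(1 − Φ(1.52/√2.41)) ≈ 0.3275

By the reflection principle for Brownian motion, P(M_t ≥ a) = 2 · P(B_t ≥ a) for a ≥ 0. Since B_t ~ N(0, t), P(B_t ≥ 1.52) = 1 − Φ(1.52/√t) = 1 − Φ(1.52/√2.41) = 1 − Φ(0.9791). So
  P(M_{2.41} ≥ 1.52) = 2(1 − Φ(0.9791)) ≈ 0.3275.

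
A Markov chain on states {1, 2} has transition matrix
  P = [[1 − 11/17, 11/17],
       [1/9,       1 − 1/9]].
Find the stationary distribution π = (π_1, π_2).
π_1 = 17/116, π_2 = 99/116

Solve πP = π with π_1 + π_2 = 1. From πP = π: π_1 · (1 − 11/17) + π_2 · 1/9 = π_1 ⇒ π_2 · 1/9 = π_1 · 11/17 ⇒ π_2/π_1 = (11/17)/(1/9) = 99/17. Together with π_1 + π_2 = 1:
  π_1 = (1/9)/(11/17 + 1/9) = (1/9)/(116/153) = 17/116,
  π_2 = (11/17)/(11/17 + 1/9) = (11/17)/(116/153) = 99/116.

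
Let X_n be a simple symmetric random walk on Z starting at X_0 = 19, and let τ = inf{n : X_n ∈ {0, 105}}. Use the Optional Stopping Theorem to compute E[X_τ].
E[X_τ] = 19

X_n is a martingale and τ is a bounded-mean stopping time (indeed τ is finite a.s. with bounded expectation since the walk is in a bounded region). By the OST, E[X_τ] = E[X_0] = 19. Equivalently: E[X_τ] = 105 · P(hit 105 first) + 0 · P(hit 0 first) = 105 · (19/105) = 19.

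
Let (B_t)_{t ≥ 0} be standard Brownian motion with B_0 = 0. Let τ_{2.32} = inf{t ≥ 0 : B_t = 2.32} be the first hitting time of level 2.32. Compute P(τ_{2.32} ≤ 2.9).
P(τ_{2.32} ≤ 2.9) = 2(1 − Φ(2.32/√2.9)) = 2(1 − Φ(1.3624)) ≈ 0.1731

By the reflection principle for standard BM, P(τ_b ≤ t) = 2 · P(B_t ≥ b). Since B_t ~ N(0, t), P(B_t ≥ 2.32) = 1 − Φ(2.32/√t) = 1 − Φ(2.32/√2.9) = 1 − Φ(1.3624) ≈ 0.08654. Doubling: P(τ_{2.32} ≤ 2.9) ≈ 2 · 0.08654 = 0.17308 ≈ 0.1731.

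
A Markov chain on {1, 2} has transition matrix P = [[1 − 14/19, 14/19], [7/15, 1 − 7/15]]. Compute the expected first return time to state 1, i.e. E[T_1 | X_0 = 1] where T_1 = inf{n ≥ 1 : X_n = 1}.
E[T_1 | X_0 = 1] = 1/π_1 = 49/19

For an irreducible recurrent Markov chain with stationary distribution π, E[T_i | X_0 = i] = 1/π_i (Kac's formula). Here π_1 = (7/15)/(14/19 + 7/15) = (7/15)/(343/285) = 19/49, so E[T_1 | X_0 = 1] = 1/π_1 = (14/19 + 7/15)/(7/15) = (343/285)/(7/15) = 49/19.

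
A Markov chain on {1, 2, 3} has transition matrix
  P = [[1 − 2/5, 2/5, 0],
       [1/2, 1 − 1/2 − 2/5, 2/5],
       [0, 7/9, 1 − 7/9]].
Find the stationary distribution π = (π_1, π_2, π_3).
π = (175/387, 140/387, 8/43)

This is a birth-death chain on three states, which satisfies detailed balance: π_1 · P_{12} = π_2 · P_{21} and π_2 · P_{23} = π_3 · P_{32}.
From π_1 · 2/5 = π_2 · 1/2: π_2/π_1 = (2/5)/(1/2) = 4/5.
From π_2 · 2/5 = π_3 · 7/9: π_3/π_2 = (2/5)/(7/9) = 18/35.
Take π_1 proportional to 1; then unnormalized π = (1, 4/5, 72/175). Normalize by dividing by the sum 387/175:
  π = (175/387, 140/387, 8/43).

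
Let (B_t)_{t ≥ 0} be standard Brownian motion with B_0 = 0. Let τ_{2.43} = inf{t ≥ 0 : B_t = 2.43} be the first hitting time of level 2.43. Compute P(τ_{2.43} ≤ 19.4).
P(τ_{2.43} ≤ 19.4) = 2(1 − Φ(2.43/√19.4)) = 2(1 − Φ(0.5517)) ≈ 0.5812

By the reflection principle for standard BM, P(τ_b ≤ t) = 2 · P(B_t ≥ b). Since B_t ~ N(0, t), P(B_t ≥ 2.43) = 1 − Φ(2.43/√t) = 1 − Φ(2.43/√19.4) = 1 − Φ(0.5517) ≈ 0.29058. Doubling: P(τ_{2.43} ≤ 19.4) ≈ 2 · 0.29058 = 0.58116 ≈ 0.5812.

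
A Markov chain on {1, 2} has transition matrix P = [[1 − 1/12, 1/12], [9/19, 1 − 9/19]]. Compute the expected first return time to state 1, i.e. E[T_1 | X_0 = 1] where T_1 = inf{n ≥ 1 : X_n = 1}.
E[T_1 | X_0 = 1] = 1/π_1 = 127/108

For an irreducible recurrent Markov chain with stationary distribution π, E[T_i | X_0 = i] = 1/π_i (Kac's formula). Here π_1 = (9/19)/(1/12 + 9/19) = (9/19)/(127/228) = 108/127, so E[T_1 | X_0 = 1] = 1/π_1 = (1/12 + 9/19)/(9/19) = (127/228)/(9/19) = 127/108.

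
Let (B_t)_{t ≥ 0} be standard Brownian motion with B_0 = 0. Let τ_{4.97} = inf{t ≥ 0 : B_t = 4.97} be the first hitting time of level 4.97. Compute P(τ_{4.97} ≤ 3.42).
P(τ_{4.97} ≤ 3.42) = 2(1 − Φ(4.97/√3.42)) = 2(1 − Φ(2.6875)) ≈ 0.0072

By the reflection principle for standard BM, P(τ_b ≤ t) = 2 · P(B_t ≥ b). Since B_t ~ N(0, t), P(B_t ≥ 4.97) = 1 − Φ(4.97/√t) = 1 − Φ(4.97/√3.42) = 1 − Φ(2.6875) ≈ 0.00360. Doubling: P(τ_{4.97} ≤ 3.42) ≈ 2 · 0.00360 = 0.00720 ≈ 0.0072.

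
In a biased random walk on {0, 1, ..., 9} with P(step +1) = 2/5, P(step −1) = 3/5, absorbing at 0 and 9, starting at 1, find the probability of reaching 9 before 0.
P(hit 9 before 0) = (1 − (3/2)^1) / (1 − (3/2)^9) = 256/19171

Let u_k denote P(reach 9 before 0 | start at k). Boundary: u_0 = 0, u_9 = 1. Recurrence: u_k = 2/5·u_{k+1} + 3/5·u_{k-1} for 1 ≤ k ≤ 8. Try u_k = A + B·r^k with r = q/p = (3/5)/(2/5) = 3/2. Substitution satisfies the recurrence; boundary conditions give:
  u_k = (1 − r^k) / (1 − r^N) = (1 − (3/2)^1) / (1 − (3/2)^9) = 256/19171.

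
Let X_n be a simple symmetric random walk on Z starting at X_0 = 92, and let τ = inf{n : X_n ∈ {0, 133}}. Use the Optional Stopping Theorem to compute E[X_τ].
E[X_τ] = 92

X_n is a martingale and τ is a bounded-mean stopping time (indeed τ is finite a.s. with bounded expectation since the walk is in a bounded region). By the OST, E[X_τ] = E[X_0] = 92. Equivalently: E[X_τ] = 133 · P(hit 133 first) + 0 · P(hit 0 first) = 133 · (92/133) = 92.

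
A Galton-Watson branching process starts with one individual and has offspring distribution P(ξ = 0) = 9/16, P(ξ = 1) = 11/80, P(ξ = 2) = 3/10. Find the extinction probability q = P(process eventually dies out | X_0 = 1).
q = 1

Mean offspring μ = 0·9/16 + 1·11/80 + 2·3/10 = 59/80 ≤ 1. For μ ≤ 1 with offspring not concentrated at 1, the Galton-Watson process goes extinct almost surely, so q = 1.
(Algebraic check: The pgf is f(s) = 9/16 + 11/80·s + 3/10·s². The extinction probability q is the smallest fixed point of f in [0, 1]. Setting s = f(s):
  3/10·s² + (11/80 − 1)·s + 9/16 = 0
  3/10·s² − (9/16 + 3/10)·s + 9/16 = 0
which factors as (s − 1)·(3/10·s − 9/16) = 0, giving roots s = 1 and s = (9/16)/(3/10) = 15/8. Since 15/8 ≥ 1, the smallest root in [0, 1] is s = 1.)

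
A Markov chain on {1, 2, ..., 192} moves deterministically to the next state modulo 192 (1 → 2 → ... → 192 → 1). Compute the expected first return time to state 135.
E[T_135 | X_0 = 135] = 192

The chain cycles deterministically, so starting at state 135 it returns in exactly 192 steps. Equivalently, the stationary distribution is uniform π_j = 1/192 for every state j, so by Kac's formula E[T_135] = 1/π_135 = 192.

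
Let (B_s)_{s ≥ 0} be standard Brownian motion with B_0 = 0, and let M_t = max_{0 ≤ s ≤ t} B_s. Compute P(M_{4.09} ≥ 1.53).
P(M_{4.09} ≥ 1.53) = 2·P(B_{4.09} ≥ 1.53) = 2(1 − Φ(1.53/√4.09)) ≈ 0.4493

By the reflection principle for Brownian motion, P(M_t ≥ a) = 2 · P(B_t ≥ a) for a ≥ 0. Since B_t ~ N(0, t), P(B_t ≥ 1.53) = 1 − Φ(1.53/√t) = 1 − Φ(1.53/√4.09) = 1 − Φ(0.7565). So
  P(M_{4.09} ≥ 1.53) = 2(1 − Φ(0.7565)) ≈ 0.4493.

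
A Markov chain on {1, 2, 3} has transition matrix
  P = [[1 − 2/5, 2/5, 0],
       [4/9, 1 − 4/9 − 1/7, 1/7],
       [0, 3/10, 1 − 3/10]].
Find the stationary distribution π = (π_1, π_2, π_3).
π = (70/163, 63/163, 30/163)

This is a birth-death chain on three states, which satisfies detailed balance: π_1 · P_{12} = π_2 · P_{21} and π_2 · P_{23} = π_3 · P_{32}.
From π_1 · 2/5 = π_2 · 4/9: π_2/π_1 = (2/5)/(4/9) = 9/10.
From π_2 · 1/7 = π_3 · 3/10: π_3/π_2 = (1/7)/(3/10) = 10/21.
Take π_1 proportional to 1; then unnormalized π = (1, 9/10, 3/7). Normalize by dividing by the sum 163/70:
  π = (70/163, 63/163, 30/163).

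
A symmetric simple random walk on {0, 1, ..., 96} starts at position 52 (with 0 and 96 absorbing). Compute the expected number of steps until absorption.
E[τ | X_0 = 52] = 2288

Let v_k = E[τ | X_0 = k]. Boundary: v_0 = v_96 = 0. Recurrence: v_k = 1 + (v_{k-1} + v_{k+1})/2 for 1 ≤ k ≤ 95. The particular solution to v_k − (v_{k-1} + v_{k+1})/2 = 1 is v_k = −k^2. Adding homogeneous solution A + B k and matching boundaries gives v_k = k (96 − k). Substituting k = 52: v_52 = 52 · 44 = 2288.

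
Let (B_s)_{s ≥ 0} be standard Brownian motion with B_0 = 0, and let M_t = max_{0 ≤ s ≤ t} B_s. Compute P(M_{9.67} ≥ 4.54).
P(M_{9.67} ≥ 4.54) = 2·P(B_{9.67} ≥ 4.54) = 2(1 − Φ(4.54/√9.67)) ≈ 0.1443

By the reflection principle for Brownian motion, P(M_t ≥ a) = 2 · P(B_t ≥ a) for a ≥ 0. Since B_t ~ N(0, t), P(B_t ≥ 4.54) = 1 − Φ(4.54/√t) = 1 − Φ(4.54/√9.67) = 1 − Φ(1.4600). So
  P(M_{9.67} ≥ 4.54) = 2(1 − Φ(1.4600)) ≈ 0.1443.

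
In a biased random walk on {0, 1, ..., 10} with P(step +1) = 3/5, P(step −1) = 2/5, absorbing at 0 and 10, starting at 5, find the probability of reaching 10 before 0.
P(hit 10 before 0) = (1 − (2/3)^5) / (1 − (2/3)^10) = 243/275

Let u_k denote P(reach 10 before 0 | start at k). Boundary: u_0 = 0, u_10 = 1. Recurrence: u_k = 3/5·u_{k+1} + 2/5·u_{k-1} for 1 ≤ k ≤ 9. Try u_k = A + B·r^k with r = q/p = (2/5)/(3/5) = 2/3. Substitution satisfies the recurrence; boundary conditions give:
  u_k = (1 − r^k) / (1 − r^N) = (1 − (2/3)^5) / (1 − (2/3)^10) = 243/275.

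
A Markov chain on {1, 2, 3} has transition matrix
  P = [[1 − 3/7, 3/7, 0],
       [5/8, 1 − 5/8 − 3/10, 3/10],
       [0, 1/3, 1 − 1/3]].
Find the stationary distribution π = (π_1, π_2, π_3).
π = (175/403, 120/403, 108/403)

This is a birth-death chain on three states, which satisfies detailed balance: π_1 · P_{12} = π_2 · P_{21} and π_2 · P_{23} = π_3 · P_{32}.
From π_1 · 3/7 = π_2 · 5/8: π_2/π_1 = (3/7)/(5/8) = 24/35.
From π_2 · 3/10 = π_3 · 1/3: π_3/π_2 = (3/10)/(1/3) = 9/10.
Take π_1 proportional to 1; then unnormalized π = (1, 24/35, 108/175). Normalize by dividing by the sum 403/175:
  π = (175/403, 120/403, 108/403).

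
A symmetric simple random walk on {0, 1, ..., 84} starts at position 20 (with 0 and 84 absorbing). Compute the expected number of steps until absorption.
E[τ | X_0 = 20] = 1280

Let v_k = E[τ | X_0 = k]. Boundary: v_0 = v_84 = 0. Recurrence: v_k = 1 + (v_{k-1} + v_{k+1})/2 for 1 ≤ k ≤ 83. The particular solution to v_k − (v_{k-1} + v_{k+1})/2 = 1 is v_k = −k^2. Adding homogeneous solution A + B k and matching boundaries gives v_k = k (84 − k). Substituting k = 20: v_20 = 20 · 64 = 1280.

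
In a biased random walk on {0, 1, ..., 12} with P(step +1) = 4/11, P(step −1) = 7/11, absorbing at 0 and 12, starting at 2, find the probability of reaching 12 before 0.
P(hit 12 before 0) = (1 − (7/4)^2) / (1 − (7/4)^12) = 1048576/418924545

Let u_k denote P(reach 12 before 0 | start at k). Boundary: u_0 = 0, u_12 = 1. Recurrence: u_k = 4/11·u_{k+1} + 7/11·u_{k-1} for 1 ≤ k ≤ 11. Try u_k = A + B·r^k with r = q/p = (7/11)/(4/11) = 7/4. Substitution satisfies the recurrence; boundary conditions give:
  u_k = (1 − r^k) / (1 − r^N) = (1 − (7/4)^2) / (1 − (7/4)^12) = 1048576/418924545.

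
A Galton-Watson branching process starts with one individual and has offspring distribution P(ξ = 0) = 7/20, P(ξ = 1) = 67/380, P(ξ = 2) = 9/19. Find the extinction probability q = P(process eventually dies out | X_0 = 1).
q = 133/180

The pgf is f(s) = 7/20 + 67/380·s + 9/19·s². The extinction probability q is the smallest fixed point of f in [0, 1]. Setting s = f(s):
  9/19·s² + (67/380 − 1)·s + 7/20 = 0
  9/19·s² − (7/20 + 9/19)·s + 7/20 = 0
which factors as (s − 1)·(9/19·s − 7/20) = 0, giving roots s = 1 and s = (7/20)/(9/19) = 133/180.
Mean offspring μ = 67/380 + 2·9/19 = 427/380 > 1 (supercritical), so q < 1. The extinction probability is the smaller root: q = (7/20)/(9/19) = 133/180.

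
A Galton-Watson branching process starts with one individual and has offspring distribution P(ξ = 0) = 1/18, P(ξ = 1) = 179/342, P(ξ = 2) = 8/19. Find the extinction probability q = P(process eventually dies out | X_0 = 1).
q = 19/144

The pgf is f(s) = 1/18 + 179/342·s + 8/19·s². The extinction probability q is the smallest fixed point of f in [0, 1]. Setting s = f(s):
  8/19·s² + (179/342 − 1)·s + 1/18 = 0
  8/19·s² − (1/18 + 8/19)·s + 1/18 = 0
which factors as (s − 1)·(8/19·s − 1/18) = 0, giving roots s = 1 and s = (1/18)/(8/19) = 19/144.
Mean offspring μ = 179/342 + 2·8/19 = 467/342 > 1 (supercritical), so q < 1. The extinction probability is the smaller root: q = (1/18)/(8/19) = 19/144.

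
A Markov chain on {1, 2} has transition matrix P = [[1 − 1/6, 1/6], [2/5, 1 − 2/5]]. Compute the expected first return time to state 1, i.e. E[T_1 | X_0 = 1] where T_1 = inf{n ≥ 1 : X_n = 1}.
E[T_1 | X_0 = 1] = 1/π_1 = 17/12

For an irreducible recurrent Markov chain with stationary distribution π, E[T_i | X_0 = i] = 1/π_i (Kac's formula). Here π_1 = (2/5)/(1/6 + 2/5) = (2/5)/(17/30) = 12/17, so E[T_1 | X_0 = 1] = 1/π_1 = (1/6 + 2/5)/(2/5) = (17/30)/(2/5) = 17/12.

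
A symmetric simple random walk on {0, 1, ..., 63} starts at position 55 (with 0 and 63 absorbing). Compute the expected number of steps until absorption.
E[τ | X_0 = 55] = 440

Let v_k = E[τ | X_0 = k]. Boundary: v_0 = v_63 = 0. Recurrence: v_k = 1 + (v_{k-1} + v_{k+1})/2 for 1 ≤ k ≤ 62. The particular solution to v_k − (v_{k-1} + v_{k+1})/2 = 1 is v_k = −k^2. Adding homogeneous solution A + B k and matching boundaries gives v_k = k (63 − k). Substituting k = 55: v_55 = 55 · 8 = 440.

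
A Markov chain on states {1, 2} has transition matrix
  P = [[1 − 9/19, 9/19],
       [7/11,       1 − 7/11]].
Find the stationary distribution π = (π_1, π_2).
π_1 = 133/232, π_2 = 99/232

Solve πP = π with π_1 + π_2 = 1. From πP = π: π_1 · (1 − 9/19) + π_2 · 7/11 = π_1 ⇒ π_2 · 7/11 = π_1 · 9/19 ⇒ π_2/π_1 = (9/19)/(7/11) = 99/133. Together with π_1 + π_2 = 1:
  π_1 = (7/11)/(9/19 + 7/11) = (7/11)/(232/209) = 133/232,
  π_2 = (9/19)/(9/19 + 7/11) = (9/19)/(232/209) = 99/232.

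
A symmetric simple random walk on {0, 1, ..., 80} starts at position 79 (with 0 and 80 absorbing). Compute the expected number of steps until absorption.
E[τ | X_0 = 79] = 79

Let v_k = E[τ | X_0 = k]. Boundary: v_0 = v_80 = 0. Recurrence: v_k = 1 + (v_{k-1} + v_{k+1})/2 for 1 ≤ k ≤ 79. The particular solution to v_k − (v_{k-1} + v_{k+1})/2 = 1 is v_k = −k^2. Adding homogeneous solution A + B k and matching boundaries gives v_k = k (80 − k). Substituting k = 79: v_79 = 79 · 1 = 79.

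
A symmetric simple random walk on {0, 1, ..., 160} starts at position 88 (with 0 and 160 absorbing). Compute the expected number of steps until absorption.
E[τ | X_0 = 88] = 6336

Let v_k = E[τ | X_0 = k]. Boundary: v_0 = v_160 = 0. Recurrence: v_k = 1 + (v_{k-1} + v_{k+1})/2 for 1 ≤ k ≤ 159. The particular solution to v_k − (v_{k-1} + v_{k+1})/2 = 1 is v_k = −k^2. Adding homogeneous solution A + B k and matching boundaries gives v_k = k (160 − k). Substituting k = 88: v_88 = 88 · 72 = 6336.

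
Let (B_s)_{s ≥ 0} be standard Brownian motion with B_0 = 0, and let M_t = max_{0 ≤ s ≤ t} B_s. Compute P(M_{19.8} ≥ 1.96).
P(M_{19.8} ≥ 1.96) = 2·P(B_{19.8} ≥ 1.96) = 2(1 − Φ(1.96/√19.8)) ≈ 0.6596

By the reflection principle for Brownian motion, P(M_t ≥ a) = 2 · P(B_t ≥ a) for a ≥ 0. Since B_t ~ N(0, t), P(B_t ≥ 1.96) = 1 − Φ(1.96/√t) = 1 − Φ(1.96/√19.8) = 1 − Φ(0.4405). So
  P(M_{19.8} ≥ 1.96) = 2(1 − Φ(0.4405)) ≈ 0.6596.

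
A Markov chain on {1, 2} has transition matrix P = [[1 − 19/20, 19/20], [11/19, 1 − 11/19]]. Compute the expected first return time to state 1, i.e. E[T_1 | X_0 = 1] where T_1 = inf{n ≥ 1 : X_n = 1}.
E[T_1 | X_0 = 1] = 1/π_1 = 581/220

For an irreducible recurrent Markov chain with stationary distribution π, E[T_i | X_0 = i] = 1/π_i (Kac's formula). Here π_1 = (11/19)/(19/20 + 11/19) = (11/19)/(581/380) = 220/581, so E[T_1 | X_0 = 1] = 1/π_1 = (19/20 + 11/19)/(11/19) = (581/380)/(11/19) = 581/220.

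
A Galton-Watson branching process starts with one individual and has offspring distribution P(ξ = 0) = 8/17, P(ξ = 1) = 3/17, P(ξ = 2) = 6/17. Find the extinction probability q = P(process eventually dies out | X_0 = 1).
q = 1

Mean offspring μ = 0·8/17 + 1·3/17 + 2·6/17 = 15/17 ≤ 1. For μ ≤ 1 with offspring not concentrated at 1, the Galton-Watson process goes extinct almost surely, so q = 1.
(Algebraic check: The pgf is f(s) = 8/17 + 3/17·s + 6/17·s². The extinction probability q is the smallest fixed point of f in [0, 1]. Setting s = f(s):
  6/17·s² + (3/17 − 1)·s + 8/17 = 0
  6/17·s² − (8/17 + 6/17)·s + 8/17 = 0
which factors as (s − 1)·(6/17·s − 8/17) = 0, giving roots s = 1 and s = (8/17)/(6/17) = 4/3. Since 4/3 ≥ 1, the smallest root in [0, 1] is s = 1.)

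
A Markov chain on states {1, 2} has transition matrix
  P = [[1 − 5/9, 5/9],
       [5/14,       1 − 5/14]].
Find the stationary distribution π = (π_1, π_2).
π_1 = 9/23, π_2 = 14/23

Solve πP = π with π_1 + π_2 = 1. From πP = π: π_1 · (1 − 5/9) + π_2 · 5/14 = π_1 ⇒ π_2 · 5/14 = π_1 · 5/9 ⇒ π_2/π_1 = (5/9)/(5/14) = 14/9. Together with π_1 + π_2 = 1:
  π_1 = (5/14)/(5/9 + 5/14) = (5/14)/(115/126) = 9/23,
  π_2 = (5/9)/(5/9 + 5/14) = (5/9)/(115/126) = 14/23.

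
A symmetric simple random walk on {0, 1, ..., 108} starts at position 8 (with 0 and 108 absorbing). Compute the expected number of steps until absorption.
E[τ | X_0 = 8] = 800

Let v_k = E[τ | X_0 = k]. Boundary: v_0 = v_108 = 0. Recurrence: v_k = 1 + (v_{k-1} + v_{k+1})/2 for 1 ≤ k ≤ 107. The particular solution to v_k − (v_{k-1} + v_{k+1})/2 = 1 is v_k = −k^2. Adding homogeneous solution A + B k and matching boundaries gives v_k = k (108 − k). Substituting k = 8: v_8 = 8 · 100 = 800.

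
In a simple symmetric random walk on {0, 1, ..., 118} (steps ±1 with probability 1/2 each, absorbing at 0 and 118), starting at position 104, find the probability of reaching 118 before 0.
P(hit 118 before 0) = 104/118 = 52/59

Let u_k = P(hit 118 before 0 | start at k). Then u_0 = 0, u_118 = 1, and u_k = u_{k-1}/2 + u_{k+1}/2 for 1 ≤ k ≤ 117. This harmonic recurrence is solved by u_k = k/118, giving u_104 = 104/118 = 52/59.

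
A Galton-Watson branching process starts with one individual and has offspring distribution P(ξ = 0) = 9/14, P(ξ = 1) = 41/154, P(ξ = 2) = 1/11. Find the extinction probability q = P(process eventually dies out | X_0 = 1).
q = 1

Mean offspring μ = 0·9/14 + 1·41/154 + 2·1/11 = 69/154 ≤ 1. For μ ≤ 1 with offspring not concentrated at 1, the Galton-Watson process goes extinct almost surely, so q = 1.
(Algebraic check: The pgf is f(s) = 9/14 + 41/154·s + 1/11·s². The extinction probability q is the smallest fixed point of f in [0, 1]. Setting s = f(s):
  1/11·s² + (41/154 − 1)·s + 9/14 = 0
  1/11·s² − (9/14 + 1/11)·s + 9/14 = 0
which factors as (s − 1)·(1/11·s − 9/14) = 0, giving roots s = 1 and s = (9/14)/(1/11) = 99/14. Since 99/14 ≥ 1, the smallest root in [0, 1] is s = 1.)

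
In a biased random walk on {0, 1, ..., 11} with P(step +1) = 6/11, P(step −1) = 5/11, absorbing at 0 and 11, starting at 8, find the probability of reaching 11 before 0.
P(hit 11 before 0) = (1 − (5/6)^8) / (1 − (5/6)^11) = 278422056/313968931

Let u_k denote P(reach 11 before 0 | start at k). Boundary: u_0 = 0, u_11 = 1. Recurrence: u_k = 6/11·u_{k+1} + 5/11·u_{k-1} for 1 ≤ k ≤ 10. Try u_k = A + B·r^k with r = q/p = (5/11)/(6/11) = 5/6. Substitution satisfies the recurrence; boundary conditions give:
  u_k = (1 − r^k) / (1 − r^N) = (1 − (5/6)^8) / (1 − (5/6)^11) = 278422056/313968931.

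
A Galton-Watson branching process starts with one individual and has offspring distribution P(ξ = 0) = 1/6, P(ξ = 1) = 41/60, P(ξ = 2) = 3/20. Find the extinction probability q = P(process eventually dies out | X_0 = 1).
q = 1

Mean offspring μ = 0·1/6 + 1·41/60 + 2·3/20 = 59/60 ≤ 1. For μ ≤ 1 with offspring not concentrated at 1, the Galton-Watson process goes extinct almost surely, so q = 1.
(Algebraic check: The pgf is f(s) = 1/6 + 41/60·s + 3/20·s². The extinction probability q is the smallest fixed point of f in [0, 1]. Setting s = f(s):
  3/20·s² + (41/60 − 1)·s + 1/6 = 0
  3/20·s² − (1/6 + 3/20)·s + 1/6 = 0
which factors as (s − 1)·(3/20·s − 1/6) = 0, giving roots s = 1 and s = (1/6)/(3/20) = 10/9. Since 10/9 ≥ 1, the smallest root in [0, 1] is s = 1.)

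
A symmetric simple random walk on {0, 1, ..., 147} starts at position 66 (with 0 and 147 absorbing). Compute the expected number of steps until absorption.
E[τ | X_0 = 66] = 5346

Let v_k = E[τ | X_0 = k]. Boundary: v_0 = v_147 = 0. Recurrence: v_k = 1 + (v_{k-1} + v_{k+1})/2 for 1 ≤ k ≤ 146. The particular solution to v_k − (v_{k-1} + v_{k+1})/2 = 1 is v_k = −k^2. Adding homogeneous solution A + B k and matching boundaries gives v_k = k (147 − k). Substituting k = 66: v_66 = 66 · 81 = 5346.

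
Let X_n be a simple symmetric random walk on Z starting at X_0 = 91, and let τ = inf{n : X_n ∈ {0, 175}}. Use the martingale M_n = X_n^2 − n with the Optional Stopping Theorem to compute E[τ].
E[τ] = 7644

M_n = X_n^2 − n is a martingale (since E[X_{n+1}^2 | F_n] = X_n^2 + 1). By OST (τ has finite mean in a bounded region), E[M_τ] = E[M_0] = X_0^2 − 0 = 91^2 = 8281. Also E[M_τ] = E[X_τ^2] − E[τ]. The walk exits at 0 or 175, with P(hit 175 first) = 91/175, so E[X_τ^2] = 175^2 · 91/175 + 0 = 15925. Thus E[τ] = E[X_τ^2] − E[M_τ] = 15925 − 8281 = 7644 = 91(175 − 91) = 7644.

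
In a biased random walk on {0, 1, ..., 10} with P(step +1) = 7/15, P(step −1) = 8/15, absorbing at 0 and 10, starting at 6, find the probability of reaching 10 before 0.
P(hit 10 before 0) = (1 − (8/7)^6) / (1 − (8/7)^10) = 23128833/52751105

Let u_k denote P(reach 10 before 0 | start at k). Boundary: u_0 = 0, u_10 = 1. Recurrence: u_k = 7/15·u_{k+1} + 8/15·u_{k-1} for 1 ≤ k ≤ 9. Try u_k = A + B·r^k with r = q/p = (8/15)/(7/15) = 8/7. Substitution satisfies the recurrence; boundary conditions give:
  u_k = (1 − r^k) / (1 − r^N) = (1 − (8/7)^6) / (1 − (8/7)^10) = 23128833/52751105.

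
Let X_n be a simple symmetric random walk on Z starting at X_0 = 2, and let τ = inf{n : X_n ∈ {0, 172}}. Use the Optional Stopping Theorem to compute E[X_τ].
E[X_τ] = 2

X_n is a martingale and τ is a bounded-mean stopping time (indeed τ is finite a.s. with bounded expectation since the walk is in a bounded region). By the OST, E[X_τ] = E[X_0] = 2. Equivalently: E[X_τ] = 172 · P(hit 172 first) + 0 · P(hit 0 first) = 172 · (2/172) = 2.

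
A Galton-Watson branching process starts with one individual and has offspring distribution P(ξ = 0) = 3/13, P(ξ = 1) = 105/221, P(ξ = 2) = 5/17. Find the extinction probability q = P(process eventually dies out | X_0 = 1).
q = 51/65

The pgf is f(s) = 3/13 + 105/221·s + 5/17·s². The extinction probability q is the smallest fixed point of f in [0, 1]. Setting s = f(s):
  5/17·s² + (105/221 − 1)·s + 3/13 = 0
  5/17·s² − (3/13 + 5/17)·s + 3/13 = 0
which factors as (s − 1)·(5/17·s − 3/13) = 0, giving roots s = 1 and s = (3/13)/(5/17) = 51/65.
Mean offspring μ = 105/221 + 2·5/17 = 235/221 > 1 (supercritical), so q < 1. The extinction probability is the smaller root: q = (3/13)/(5/17) = 51/65.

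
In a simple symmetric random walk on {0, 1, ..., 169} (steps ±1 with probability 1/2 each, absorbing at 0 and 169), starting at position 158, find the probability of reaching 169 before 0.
P(hit 169 before 0) = 158/169

Let u_k = P(hit 169 before 0 | start at k). Then u_0 = 0, u_169 = 1, and u_k = u_{k-1}/2 + u_{k+1}/2 for 1 ≤ k ≤ 168. This harmonic recurrence is solved by u_k = k/169, giving u_158 = 158/169.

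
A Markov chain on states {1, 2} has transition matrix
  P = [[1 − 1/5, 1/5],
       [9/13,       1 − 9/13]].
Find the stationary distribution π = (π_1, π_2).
π_1 = 45/58, π_2 = 13/58

Solve πP = π with π_1 + π_2 = 1. From πP = π: π_1 · (1 − 1/5) + π_2 · 9/13 = π_1 ⇒ π_2 · 9/13 = π_1 · 1/5 ⇒ π_2/π_1 = (1/5)/(9/13) = 13/45. Together with π_1 + π_2 = 1:
  π_1 = (9/13)/(1/5 + 9/13) = (9/13)/(58/65) = 45/58,
  π_2 = (1/5)/(1/5 + 9/13) = (1/5)/(58/65) = 13/58.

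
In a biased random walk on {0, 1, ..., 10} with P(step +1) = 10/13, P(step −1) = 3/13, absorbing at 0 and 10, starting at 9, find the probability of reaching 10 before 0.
P(hit 10 before 0) = (1 − (3/10)^9) / (1 − (3/10)^10) = 1428543310/1428562993

Let u_k denote P(reach 10 before 0 | start at k). Boundary: u_0 = 0, u_10 = 1. Recurrence: u_k = 10/13·u_{k+1} + 3/13·u_{k-1} for 1 ≤ k ≤ 9. Try u_k = A + B·r^k with r = q/p = (3/13)/(10/13) = 3/10. Substitution satisfies the recurrence; boundary conditions give:
  u_k = (1 − r^k) / (1 − r^N) = (1 − (3/10)^9) / (1 − (3/10)^10) = 1428543310/1428562993.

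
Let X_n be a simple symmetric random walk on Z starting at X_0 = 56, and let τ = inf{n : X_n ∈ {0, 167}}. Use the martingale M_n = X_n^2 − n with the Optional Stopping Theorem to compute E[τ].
E[τ] = 6216

M_n = X_n^2 − n is a martingale (since E[X_{n+1}^2 | F_n] = X_n^2 + 1). By OST (τ has finite mean in a bounded region), E[M_τ] = E[M_0] = X_0^2 − 0 = 56^2 = 3136. Also E[M_τ] = E[X_τ^2] − E[τ]. The walk exits at 0 or 167, with P(hit 167 first) = 56/167, so E[X_τ^2] = 167^2 · 56/167 + 0 = 9352. Thus E[τ] = E[X_τ^2] − E[M_τ] = 9352 − 3136 = 6216 = 56(167 − 56) = 6216.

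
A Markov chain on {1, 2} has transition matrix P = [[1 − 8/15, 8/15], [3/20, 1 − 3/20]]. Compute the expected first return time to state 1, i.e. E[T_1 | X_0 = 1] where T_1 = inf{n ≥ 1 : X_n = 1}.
E[T_1 | X_0 = 1] = 1/π_1 = 41/9

For an irreducible recurrent Markov chain with stationary distribution π, E[T_i | X_0 = i] = 1/π_i (Kac's formula). Here π_1 = (3/20)/(8/15 + 3/20) = (3/20)/(41/60) = 9/41, so E[T_1 | X_0 = 1] = 1/π_1 = (8/15 + 3/20)/(3/20) = (41/60)/(3/20) = 41/9.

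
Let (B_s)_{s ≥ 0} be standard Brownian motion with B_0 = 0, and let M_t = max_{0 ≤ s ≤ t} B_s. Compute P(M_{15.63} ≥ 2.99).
P(M_{15.63} ≥ 2.99) = 2·P(B_{15.63} ≥ 2.99) = 2(1 − Φ(2.99/√15.63)) ≈ 0.4495

By the reflection principle for Brownian motion, P(M_t ≥ a) = 2 · P(B_t ≥ a) for a ≥ 0. Since B_t ~ N(0, t), P(B_t ≥ 2.99) = 1 − Φ(2.99/√t) = 1 − Φ(2.99/√15.63) = 1 − Φ(0.7563). So
  P(M_{15.63} ≥ 2.99) = 2(1 − Φ(0.7563)) ≈ 0.4495.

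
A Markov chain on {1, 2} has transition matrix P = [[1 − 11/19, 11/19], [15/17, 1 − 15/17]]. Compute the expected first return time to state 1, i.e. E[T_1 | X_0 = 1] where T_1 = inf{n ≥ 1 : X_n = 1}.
E[T_1 | X_0 = 1] = 1/π_1 = 472/285

For an irreducible recurrent Markov chain with stationary distribution π, E[T_i | X_0 = i] = 1/π_i (Kac's formula). Here π_1 = (15/17)/(11/19 + 15/17) = (15/17)/(472/323) = 285/472, so E[T_1 | X_0 = 1] = 1/π_1 = (11/19 + 15/17)/(15/17) = (472/323)/(15/17) = 472/285.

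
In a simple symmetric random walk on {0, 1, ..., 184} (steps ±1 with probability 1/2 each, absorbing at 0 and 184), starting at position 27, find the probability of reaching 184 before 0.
P(hit 184 before 0) = 27/184

Let u_k = P(hit 184 before 0 | start at k). Then u_0 = 0, u_184 = 1, and u_k = u_{k-1}/2 + u_{k+1}/2 for 1 ≤ k ≤ 183. This harmonic recurrence is solved by u_k = k/184, giving u_27 = 27/184.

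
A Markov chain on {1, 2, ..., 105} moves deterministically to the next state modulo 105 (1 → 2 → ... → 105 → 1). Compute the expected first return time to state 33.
E[T_33 | X_0 = 33] = 105

The chain cycles deterministically, so starting at state 33 it returns in exactly 105 steps. Equivalently, the stationary distribution is uniform π_j = 1/105 for every state j, so by Kac's formula E[T_33] = 1/π_33 = 105.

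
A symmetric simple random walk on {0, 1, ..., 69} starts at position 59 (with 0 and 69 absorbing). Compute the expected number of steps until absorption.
E[τ | X_0 = 59] = 590

Let v_k = E[τ | X_0 = k]. Boundary: v_0 = v_69 = 0. Recurrence: v_k = 1 + (v_{k-1} + v_{k+1})/2 for 1 ≤ k ≤ 68. The particular solution to v_k − (v_{k-1} + v_{k+1})/2 = 1 is v_k = −k^2. Adding homogeneous solution A + B k and matching boundaries gives v_k = k (69 − k). Substituting k = 59: v_59 = 59 · 10 = 590.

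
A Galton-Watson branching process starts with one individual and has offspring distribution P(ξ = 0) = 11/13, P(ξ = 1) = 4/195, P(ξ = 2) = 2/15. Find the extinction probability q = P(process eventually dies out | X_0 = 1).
q = 1

Mean offspring μ = 0·11/13 + 1·4/195 + 2·2/15 = 56/195 ≤ 1. For μ ≤ 1 with offspring not concentrated at 1, the Galton-Watson process goes extinct almost surely, so q = 1.
(Algebraic check: The pgf is f(s) = 11/13 + 4/195·s + 2/15·s². The extinction probability q is the smallest fixed point of f in [0, 1]. Setting s = f(s):
  2/15·s² + (4/195 − 1)·s + 11/13 = 0
  2/15·s² − (11/13 + 2/15)·s + 11/13 = 0
which factors as (s − 1)·(2/15·s − 11/13) = 0, giving roots s = 1 and s = (11/13)/(2/15) = 165/26. Since 165/26 ≥ 1, the smallest root in [0, 1] is s = 1.)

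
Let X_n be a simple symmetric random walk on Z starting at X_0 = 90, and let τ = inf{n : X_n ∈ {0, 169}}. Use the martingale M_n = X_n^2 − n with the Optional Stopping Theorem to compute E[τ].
E[τ] = 7110

M_n = X_n^2 − n is a martingale (since E[X_{n+1}^2 | F_n] = X_n^2 + 1). By OST (τ has finite mean in a bounded region), E[M_τ] = E[M_0] = X_0^2 − 0 = 90^2 = 8100. Also E[M_τ] = E[X_τ^2] − E[τ]. The walk exits at 0 or 169, with P(hit 169 first) = 90/169, so E[X_τ^2] = 169^2 · 90/169 + 0 = 15210. Thus E[τ] = E[X_τ^2] − E[M_τ] = 15210 − 8100 = 7110 = 90(169 − 90) = 7110.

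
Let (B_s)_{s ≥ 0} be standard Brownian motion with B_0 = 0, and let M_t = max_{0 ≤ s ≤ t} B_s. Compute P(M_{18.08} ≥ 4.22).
P(M_{18.08} ≥ 4.22) = 2·P(B_{18.08} ≥ 4.22) = 2(1 − Φ(4.22/√18.08)) ≈ 0.3210

By the reflection principle for Brownian motion, P(M_t ≥ a) = 2 · P(B_t ≥ a) for a ≥ 0. Since B_t ~ N(0, t), P(B_t ≥ 4.22) = 1 − Φ(4.22/√t) = 1 − Φ(4.22/√18.08) = 1 − Φ(0.9925). So
  P(M_{18.08} ≥ 4.22) = 2(1 − Φ(0.9925)) ≈ 0.3210.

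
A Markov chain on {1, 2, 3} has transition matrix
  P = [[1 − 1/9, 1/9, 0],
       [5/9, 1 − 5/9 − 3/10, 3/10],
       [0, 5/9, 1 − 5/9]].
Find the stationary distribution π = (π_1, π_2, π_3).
π = (250/327, 50/327, 9/109)

This is a birth-death chain on three states, which satisfies detailed balance: π_1 · P_{12} = π_2 · P_{21} and π_2 · P_{23} = π_3 · P_{32}.
From π_1 · 1/9 = π_2 · 5/9: π_2/π_1 = (1/9)/(5/9) = 1/5.
From π_2 · 3/10 = π_3 · 5/9: π_3/π_2 = (3/10)/(5/9) = 27/50.
Take π_1 proportional to 1; then unnormalized π = (1, 1/5, 27/250). Normalize by dividing by the sum 327/250:
  π = (250/327, 50/327, 9/109).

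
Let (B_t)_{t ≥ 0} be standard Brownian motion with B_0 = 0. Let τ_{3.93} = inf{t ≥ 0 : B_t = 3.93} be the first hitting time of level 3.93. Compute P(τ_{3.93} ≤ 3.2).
P(τ_{3.93} ≤ 3.2) = 2(1 − Φ(3.93/√3.2)) = 2(1 − Φ(2.1969)) ≈ 0.0280

By the reflection principle for standard BM, P(τ_b ≤ t) = 2 · P(B_t ≥ b). Since B_t ~ N(0, t), P(B_t ≥ 3.93) = 1 − Φ(3.93/√t) = 1 − Φ(3.93/√3.2) = 1 − Φ(2.1969) ≈ 0.01401. Doubling: P(τ_{3.93} ≤ 3.2) ≈ 2 · 0.01401 = 0.02802 ≈ 0.0280.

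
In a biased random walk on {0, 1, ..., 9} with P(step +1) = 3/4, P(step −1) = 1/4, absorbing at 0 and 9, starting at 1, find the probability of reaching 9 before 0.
P(hit 9 before 0) = (1 − (1/3)^1) / (1 − (1/3)^9) = 6561/9841

Let u_k denote P(reach 9 before 0 | start at k). Boundary: u_0 = 0, u_9 = 1. Recurrence: u_k = 3/4·u_{k+1} + 1/4·u_{k-1} for 1 ≤ k ≤ 8. Try u_k = A + B·r^k with r = q/p = (1/4)/(3/4) = 1/3. Substitution satisfies the recurrence; boundary conditions give:
  u_k = (1 − r^k) / (1 − r^N) = (1 − (1/3)^1) / (1 − (1/3)^9) = 6561/9841.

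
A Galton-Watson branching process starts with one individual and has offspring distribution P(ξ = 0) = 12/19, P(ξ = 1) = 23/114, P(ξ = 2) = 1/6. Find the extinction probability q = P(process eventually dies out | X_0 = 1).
q = 1

Mean offspring μ = 0·12/19 + 1·23/114 + 2·1/6 = 61/114 ≤ 1. For μ ≤ 1 with offspring not concentrated at 1, the Galton-Watson process goes extinct almost surely, so q = 1.
(Algebraic check: The pgf is f(s) = 12/19 + 23/114·s + 1/6·s². The extinction probability q is the smallest fixed point of f in [0, 1]. Setting s = f(s):
  1/6·s² + (23/114 − 1)·s + 12/19 = 0
  1/6·s² − (12/19 + 1/6)·s + 12/19 = 0
which factors as (s − 1)·(1/6·s − 12/19) = 0, giving roots s = 1 and s = (12/19)/(1/6) = 72/19. Since 72/19 ≥ 1, the smallest root in [0, 1] is s = 1.)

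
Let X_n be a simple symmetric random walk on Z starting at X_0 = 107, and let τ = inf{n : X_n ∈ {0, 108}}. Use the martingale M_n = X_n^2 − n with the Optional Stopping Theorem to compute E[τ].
E[τ] = 107

M_n = X_n^2 − n is a martingale (since E[X_{n+1}^2 | F_n] = X_n^2 + 1). By OST (τ has finite mean in a bounded region), E[M_τ] = E[M_0] = X_0^2 − 0 = 107^2 = 11449. Also E[M_τ] = E[X_τ^2] − E[τ]. The walk exits at 0 or 108, with P(hit 108 first) = 107/108, so E[X_τ^2] = 108^2 · 107/108 + 0 = 11556. Thus E[τ] = E[X_τ^2] − E[M_τ] = 11556 − 11449 = 107 = 107(108 − 107) = 107.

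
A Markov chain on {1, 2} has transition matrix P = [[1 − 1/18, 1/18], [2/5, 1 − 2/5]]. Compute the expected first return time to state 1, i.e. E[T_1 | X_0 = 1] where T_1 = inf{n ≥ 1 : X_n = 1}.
E[T_1 | X_0 = 1] = 1/π_1 = 41/36

For an irreducible recurrent Markov chain with stationary distribution π, E[T_i | X_0 = i] = 1/π_i (Kac's formula). Here π_1 = (2/5)/(1/18 + 2/5) = (2/5)/(41/90) = 36/41, so E[T_1 | X_0 = 1] = 1/π_1 = (1/18 + 2/5)/(2/5) = (41/90)/(2/5) = 41/36.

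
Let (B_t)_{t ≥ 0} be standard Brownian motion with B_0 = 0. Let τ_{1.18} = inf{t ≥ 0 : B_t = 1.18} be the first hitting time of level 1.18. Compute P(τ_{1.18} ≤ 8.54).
P(τ_{1.18} ≤ 8.54) = 2(1 − Φ(1.18/√8.54)) = 2(1 − Φ(0.4038)) ≈ 0.6864

By the reflection principle for standard BM, P(τ_b ≤ t) = 2 · P(B_t ≥ b). Since B_t ~ N(0, t), P(B_t ≥ 1.18) = 1 − Φ(1.18/√t) = 1 − Φ(1.18/√8.54) = 1 − Φ(0.4038) ≈ 0.34318. Doubling: P(τ_{1.18} ≤ 8.54) ≈ 2 · 0.34318 = 0.68636 ≈ 0.6864.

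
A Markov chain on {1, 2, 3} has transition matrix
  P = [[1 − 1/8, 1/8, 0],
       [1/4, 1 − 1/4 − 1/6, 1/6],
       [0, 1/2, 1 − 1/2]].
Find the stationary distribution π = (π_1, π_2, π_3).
π = (3/5, 3/10, 1/10)

This is a birth-death chain on three states, which satisfies detailed balance: π_1 · P_{12} = π_2 · P_{21} and π_2 · P_{23} = π_3 · P_{32}.
From π_1 · 1/8 = π_2 · 1/4: π_2/π_1 = (1/8)/(1/4) = 1/2.
From π_2 · 1/6 = π_3 · 1/2: π_3/π_2 = (1/6)/(1/2) = 1/3.
Take π_1 proportional to 1; then unnormalized π = (1, 1/2, 1/6). Normalize by dividing by the sum 5/3:
  π = (3/5, 3/10, 1/10).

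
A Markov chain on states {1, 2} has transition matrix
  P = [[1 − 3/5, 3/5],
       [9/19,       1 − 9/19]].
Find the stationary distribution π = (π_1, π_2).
π_1 = 15/34, π_2 = 19/34

Solve πP = π with π_1 + π_2 = 1. From πP = π: π_1 · (1 − 3/5) + π_2 · 9/19 = π_1 ⇒ π_2 · 9/19 = π_1 · 3/5 ⇒ π_2/π_1 = (3/5)/(9/19) = 19/15. Together with π_1 + π_2 = 1:
  π_1 = (9/19)/(3/5 + 9/19) = (9/19)/(102/95) = 15/34,
  π_2 = (3/5)/(3/5 + 9/19) = (3/5)/(102/95) = 19/34.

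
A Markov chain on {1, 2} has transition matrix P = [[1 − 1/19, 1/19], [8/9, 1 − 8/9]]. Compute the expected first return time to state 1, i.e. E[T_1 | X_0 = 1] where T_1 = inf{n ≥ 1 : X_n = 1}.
E[T_1 | X_0 = 1] = 1/π_1 = 161/152

For an irreducible recurrent Markov chain with stationary distribution π, E[T_i | X_0 = i] = 1/π_i (Kac's formula). Here π_1 = (8/9)/(1/19 + 8/9) = (8/9)/(161/171) = 152/161, so E[T_1 | X_0 = 1] = 1/π_1 = (1/19 + 8/9)/(8/9) = (161/171)/(8/9) = 161/152.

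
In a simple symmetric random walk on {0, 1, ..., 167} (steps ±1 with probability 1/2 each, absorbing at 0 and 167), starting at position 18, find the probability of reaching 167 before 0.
P(hit 167 before 0) = 18/167

Let u_k = P(hit 167 before 0 | start at k). Then u_0 = 0, u_167 = 1, and u_k = u_{k-1}/2 + u_{k+1}/2 for 1 ≤ k ≤ 166. This harmonic recurrence is solved by u_k = k/167, giving u_18 = 18/167.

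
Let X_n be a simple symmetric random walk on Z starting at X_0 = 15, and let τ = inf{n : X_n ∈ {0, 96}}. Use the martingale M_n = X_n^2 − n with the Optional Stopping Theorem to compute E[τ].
E[τ] = 1215

M_n = X_n^2 − n is a martingale (since E[X_{n+1}^2 | F_n] = X_n^2 + 1). By OST (τ has finite mean in a bounded region), E[M_τ] = E[M_0] = X_0^2 − 0 = 15^2 = 225. Also E[M_τ] = E[X_τ^2] − E[τ]. The walk exits at 0 or 96, with P(hit 96 first) = 15/96, so E[X_τ^2] = 96^2 · 15/96 + 0 = 1440. Thus E[τ] = E[X_τ^2] − E[M_τ] = 1440 − 225 = 1215 = 15(96 − 15) = 1215.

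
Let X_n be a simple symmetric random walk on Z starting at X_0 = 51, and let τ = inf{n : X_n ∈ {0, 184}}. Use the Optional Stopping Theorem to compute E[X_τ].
E[X_τ] = 51

X_n is a martingale and τ is a bounded-mean stopping time (indeed τ is finite a.s. with bounded expectation since the walk is in a bounded region). By the OST, E[X_τ] = E[X_0] = 51. Equivalently: E[X_τ] = 184 · P(hit 184 first) + 0 · P(hit 0 first) = 184 · (51/184) = 51.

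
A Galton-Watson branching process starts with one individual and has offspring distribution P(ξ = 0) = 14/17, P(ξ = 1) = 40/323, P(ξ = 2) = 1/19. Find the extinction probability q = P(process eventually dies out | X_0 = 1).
q = 1

Mean offspring μ = 0·14/17 + 1·40/323 + 2·1/19 = 74/323 ≤ 1. For μ ≤ 1 with offspring not concentrated at 1, the Galton-Watson process goes extinct almost surely, so q = 1.
(Algebraic check: The pgf is f(s) = 14/17 + 40/323·s + 1/19·s². The extinction probability q is the smallest fixed point of f in [0, 1]. Setting s = f(s):
  1/19·s² + (40/323 − 1)·s + 14/17 = 0
  1/19·s² − (14/17 + 1/19)·s + 14/17 = 0
which factors as (s − 1)·(1/19·s − 14/17) = 0, giving roots s = 1 and s = (14/17)/(1/19) = 266/17. Since 266/17 ≥ 1, the smallest root in [0, 1] is s = 1.)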